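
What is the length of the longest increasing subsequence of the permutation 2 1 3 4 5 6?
5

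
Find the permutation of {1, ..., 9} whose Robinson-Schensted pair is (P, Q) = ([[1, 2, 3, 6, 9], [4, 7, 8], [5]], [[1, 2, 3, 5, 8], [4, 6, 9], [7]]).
Reverse the RSK construction: for i from n down to 1, find the cell of Q containing i, remove the entry at that cell from P, and reverse-bump it up through P; the value ejected from row 1 is w(i).

Step i=9: Q has 9 at row 2, column 3; remove 8 from row 2 of P and reverse-bump: 8 enters row 1 and ejects 6. So w(9) = 6. P is now [[1, 2, 3, 8, 9], [4, 7], [5]].
Step i=8: Q has 8 at row 1, column 5; remove that cell from P, ejecting 9. So w(8) = 9. P is now [[1, 2, 3, 8], [4, 7], [5]].
Step i=7: Q has 7 at row 3, column 1; remove 5 from row 3 of P and reverse-bump: 5 enters row 2 and ejects 4; 4 enters row 1 and ejects 3. So w(7) = 3. P is now [[1, 2, 4, 8], [5, 7]].
Step i=6: Q has 6 at row 2, column 2; remove 7 from row 2 of P and reverse-bump: 7 enters row 1 and ejects 4. So w(6) = 4. P is now [[1, 2, 7, 8], [5]].
Step i=5: Q has 5 at row 1, column 4; remove that cell from P, ejecting 8. So w(5) = 8. P is now [[1, 2, 7], [5]].
Step i=4: Q has 4 at row 2, column 1; remove 5 from row 2 of P and reverse-bump: 5 enters row 1 and ejects 2. So w(4) = 2. P is now [[1, 5, 7]].
Step i=3: Q has 3 at row 1, column 3; remove that cell from P, ejecting 7. So w(3) = 7. P is now [[1, 5]].
Step i=2: Q has 2 at row 1, column 2; remove that cell from P, ejecting 5. So w(2) = 5. P is now [[1]].
Step i=1: Q has 1 at row 1, column 1; remove that cell from P, ejecting 1. So w(1) = 1. P is now [].

So w = 1 5 7 2 8 4 3 9 6.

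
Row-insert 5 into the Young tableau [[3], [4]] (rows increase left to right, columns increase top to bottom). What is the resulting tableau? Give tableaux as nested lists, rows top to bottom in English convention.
[[3, 5], [4]]

5 is larger than every entry of row 1, so it is appended to row 1. The new tableau is [[3, 5], [4]].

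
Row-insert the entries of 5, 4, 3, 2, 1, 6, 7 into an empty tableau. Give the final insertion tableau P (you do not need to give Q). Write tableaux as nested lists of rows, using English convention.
Insert 5: appended to row 1. P = [[5]].
Insert 4: 4 bumps 5 from row 1; 5 starts row 2. P = [[4], [5]].
Insert 3: 3 bumps 4 from row 1; 4 bumps 5 from row 2; 5 starts row 3. P = [[3], [4], [5]].
Insert 2: 2 bumps 3 from row 1; 3 bumps 4 from row 2; 4 bumps 5 from row 3; 5 starts row 4. P = [[2], [3], [4], [5]].
Insert 1: 1 bumps 2 from row 1; 2 bumps 3 from row 2; 3 bumps 4 from row 3; 4 bumps 5 from row 4; 5 starts row 5. P = [[1], [2], [3], [4], [5]].
Insert 6: appended to row 1. P = [[1, 6], [2], [3], [4], [5]].
Insert 7: appended to row 1. P = [[1, 6, 7], [2], [3], [4], [5]].

So P = [[1, 6, 7], [2], [3], [4], [5]].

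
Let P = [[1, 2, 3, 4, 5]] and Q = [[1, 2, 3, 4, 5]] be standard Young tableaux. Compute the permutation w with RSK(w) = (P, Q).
Reverse the RSK construction: for i from n down to 1, find the cell of Q containing i, remove the entry at that cell from P, and reverse-bump it up through P; the value ejected from row 1 is w(i).

Step i=5: Q has 5 at row 1, column 5; remove that cell from P, ejecting 5. So w(5) = 5. P is now [[1, 2, 3, 4]].
Step i=4: Q has 4 at row 1, column 4; remove that cell from P, ejecting 4. So w(4) = 4. P is now [[1, 2, 3]].
Step i=3: Q has 3 at row 1, column 3; remove that cell from P, ejecting 3. So w(3) = 3. P is now [[1, 2]].
Step i=2: Q has 2 at row 1, column 2; remove that cell from P, ejecting 2. So w(2) = 2. P is now [[1]].
Step i=1: Q has 1 at row 1, column 1; remove that cell from P, ejecting 1. So w(1) = 1. P is now [].

So w = 1 2 3 4 5.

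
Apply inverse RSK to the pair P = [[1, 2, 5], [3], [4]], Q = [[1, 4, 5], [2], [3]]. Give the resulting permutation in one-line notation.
Reverse RSK: for i = n, n-1, ..., 1, locate i in Q, remove the corresponding corner cell from P, and reverse-bump its entry up through P; the value ejected from row 1 is w(i).

So w = 4 3 1 2 5.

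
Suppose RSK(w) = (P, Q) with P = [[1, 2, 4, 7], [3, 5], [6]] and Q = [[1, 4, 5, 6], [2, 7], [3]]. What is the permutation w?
Reverse the RSK construction: for i from n down to 1, find the cell of Q containing i, remove the entry at that cell from P, and reverse-bump it up through P; the value ejected from row 1 is w(i).

Step i=7: Q has 7 at row 2, column 2; remove 5 from row 2 of P and reverse-bump: 5 enters row 1 and ejects 4. So w(7) = 4. P is now [[1, 2, 5, 7], [3], [6]].
Step i=6: Q has 6 at row 1, column 4; remove that cell from P, ejecting 7. So w(6) = 7. P is now [[1, 2, 5], [3], [6]].
Step i=5: Q has 5 at row 1, column 3; remove that cell from P, ejecting 5. So w(5) = 5. P is now [[1, 2], [3], [6]].
Step i=4: Q has 4 at row 1, column 2; remove that cell from P, ejecting 2. So w(4) = 2. P is now [[1], [3], [6]].
Step i=3: Q has 3 at row 3, column 1; remove 6 from row 3 of P and reverse-bump: 6 enters row 2 and ejects 3; 3 enters row 1 and ejects 1. So w(3) = 1. P is now [[3], [6]].
Step i=2: Q has 2 at row 2, column 1; remove 6 from row 2 of P and reverse-bump: 6 enters row 1 and ejects 3. So w(2) = 3. P is now [[6]].
Step i=1: Q has 1 at row 1, column 1; remove that cell from P, ejecting 6. So w(1) = 6. P is now [].

So w = 6 3 1 2 5 7 4.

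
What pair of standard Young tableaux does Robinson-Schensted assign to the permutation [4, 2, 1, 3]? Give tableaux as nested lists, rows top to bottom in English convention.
Insert each entry of the permutation into P by Schensted row insertion, recording in Q the position of each new cell.

After inserting 4: P = [[4]].
After inserting 2: P = [[2], [4]].
After inserting 1: P = [[1], [2], [4]].
After inserting 3: P = [[1, 3], [2], [4]].

So P = [[1, 3], [2], [4]], Q = [[1, 4], [2], [3]].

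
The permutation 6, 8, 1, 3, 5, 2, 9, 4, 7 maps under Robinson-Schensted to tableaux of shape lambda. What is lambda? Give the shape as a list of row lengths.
Row-insert each entry into an empty tableau.

After inserting 6: P = [[6]].
After inserting 8: P = [[6, 8]].
After inserting 1: P = [[1, 8], [6]].
After inserting 3: P = [[1, 3], [6, 8]].
After inserting 5: P = [[1, 3, 5], [6, 8]].
After inserting 2: P = [[1, 2, 5], [3, 8], [6]].
After inserting 9: P = [[1, 2, 5, 9], [3, 8], [6]].
After inserting 4: P = [[1, 2, 4, 9], [3, 5], [6, 8]].
After inserting 7: P = [[1, 2, 4, 7], [3, 5, 9], [6, 8]].

The final insertion tableau P = [[1, 2, 4, 7], [3, 5, 9], [6, 8]] has shape [4, 3, 2].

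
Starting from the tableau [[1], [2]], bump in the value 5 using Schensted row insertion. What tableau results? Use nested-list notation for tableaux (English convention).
[[1, 5], [2]]

5 is larger than every entry of row 1, so it is appended to row 1. The new tableau is [[1, 5], [2]].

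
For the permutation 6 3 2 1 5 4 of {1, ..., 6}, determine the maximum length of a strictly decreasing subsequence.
4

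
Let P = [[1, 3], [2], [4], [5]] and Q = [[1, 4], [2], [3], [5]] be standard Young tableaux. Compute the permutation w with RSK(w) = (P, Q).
5 4 2 3 1

Reverse the RSK construction: for i from n down to 1, find the cell of Q containing i, remove the entry at that cell from P, and reverse-bump it up through P; the value ejected from row 1 is w(i).

Step i=5: Q has 5 at row 4, column 1; remove 5 from row 4 of P and reverse-bump: 5 enters row 3 and ejects 4; 4 enters row 2 and ejects 2; 2 enters row 1 and ejects 1. So w(5) = 1. P is now [[2, 3], [4], [5]].
Step i=4: Q has 4 at row 1, column 2; remove that cell from P, ejecting 3. So w(4) = 3. P is now [[2], [4], [5]].
Step i=3: Q has 3 at row 3, column 1; remove 5 from row 3 of P and reverse-bump: 5 enters row 2 and ejects 4; 4 enters row 1 and ejects 2. So w(3) = 2. P is now [[4], [5]].
Step i=2: Q has 2 at row 2, column 1; remove 5 from row 2 of P and reverse-bump: 5 enters row 1 and ejects 4. So w(2) = 4. P is now [[5]].
Step i=1: Q has 1 at row 1, column 1; remove that cell from P, ejecting 5. So w(1) = 5. P is now [].

So w = 5 4 2 3 1.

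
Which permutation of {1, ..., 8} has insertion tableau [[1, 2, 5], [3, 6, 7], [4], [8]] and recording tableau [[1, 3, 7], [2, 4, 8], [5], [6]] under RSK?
4 1 8 6 3 2 7 5

Reverse RSK: for i = n, n-1, ..., 1, locate i in Q, remove the corresponding corner cell from P, and reverse-bump its entry up through P; the value ejected from row 1 is w(i).

So w = 4 1 8 6 3 2 7 5.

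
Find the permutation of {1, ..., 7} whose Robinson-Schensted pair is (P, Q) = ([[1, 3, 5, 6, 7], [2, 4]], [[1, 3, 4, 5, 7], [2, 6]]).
2 1 4 5 6 3 7

Reverse the RSK construction: for i from n down to 1, find the cell of Q containing i, remove the entry at that cell from P, and reverse-bump it up through P; the value ejected from row 1 is w(i).

Step i=7: Q has 7 at row 1, column 5; remove that cell from P, ejecting 7. So w(7) = 7. P is now [[1, 3, 5, 6], [2, 4]].
Step i=6: Q has 6 at row 2, column 2; remove 4 from row 2 of P and reverse-bump: 4 enters row 1 and ejects 3. So w(6) = 3. P is now [[1, 4, 5, 6], [2]].
Step i=5: Q has 5 at row 1, column 4; remove that cell from P, ejecting 6. So w(5) = 6. P is now [[1, 4, 5], [2]].
Step i=4: Q has 4 at row 1, column 3; remove that cell from P, ejecting 5. So w(4) = 5. P is now [[1, 4], [2]].
Step i=3: Q has 3 at row 1, column 2; remove that cell from P, ejecting 4. So w(3) = 4. P is now [[1], [2]].
Step i=2: Q has 2 at row 2, column 1; remove 2 from row 2 of P and reverse-bump: 2 enters row 1 and ejects 1. So w(2) = 1. P is now [[2]].
Step i=1: Q has 1 at row 1, column 1; remove that cell from P, ejecting 2. So w(1) = 2. P is now [].

So w = 2 1 4 5 6 3 7.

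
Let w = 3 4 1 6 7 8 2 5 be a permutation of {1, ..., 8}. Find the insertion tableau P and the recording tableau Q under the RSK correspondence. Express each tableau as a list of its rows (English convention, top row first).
Insert each entry of the permutation into P by Schensted row insertion, recording in Q the position of each new cell.

Insert 3: appended to row 1. P = [[3]].
Insert 4: appended to row 1. P = [[3, 4]].
Insert 1: 1 bumps 3 from row 1; 3 starts row 2. P = [[1, 4], [3]].
Insert 6: appended to row 1. P = [[1, 4, 6], [3]].
Insert 7: appended to row 1. P = [[1, 4, 6, 7], [3]].
Insert 8: appended to row 1. P = [[1, 4, 6, 7, 8], [3]].
Insert 2: 2 bumps 4 from row 1; 4 appends to row 2. P = [[1, 2, 6, 7, 8], [3, 4]].
Insert 5: 5 bumps 6 from row 1; 6 appends to row 2. P = [[1, 2, 5, 7, 8], [3, 4, 6]].

So P = [[1, 2, 5, 7, 8], [3, 4, 6]], Q = [[1, 2, 4, 5, 6], [3, 7, 8]].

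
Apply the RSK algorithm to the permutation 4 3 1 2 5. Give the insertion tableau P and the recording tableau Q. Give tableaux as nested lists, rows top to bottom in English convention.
P = [[1, 2, 5], [3], [4]], Q = [[1, 4, 5], [2], [3]]

Insert each entry of the permutation into P by Schensted row insertion, recording in Q the position of each new cell.

Insert 4: appended to row 1. P = [[4]].
Insert 3: 3 bumps 4 from row 1; 4 starts row 2. P = [[3], [4]].
Insert 1: 1 bumps 3 from row 1; 3 bumps 4 from row 2; 4 starts row 3. P = [[1], [3], [4]].
Insert 2: appended to row 1. P = [[1, 2], [3], [4]].
Insert 5: appended to row 1. P = [[1, 2, 5], [3], [4]].

So P = [[1, 2, 5], [3], [4]], Q = [[1, 4, 5], [2], [3]].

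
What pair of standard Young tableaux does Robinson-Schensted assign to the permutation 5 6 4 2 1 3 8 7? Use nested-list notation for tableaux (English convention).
P = [[1, 3, 7], [2, 6, 8], [4], [5]], Q = [[1, 2, 7], [3, 6, 8], [4], [5]]

Insert each entry of the permutation into P by Schensted row insertion, recording in Q the position of each new cell.

Insert 5: appended to row 1. P = [[5]], Q = [[1]].
Insert 6: appended to row 1. P = [[5, 6]], Q = [[1, 2]].
Insert 4: 4 bumps 5 from row 1; 5 starts row 2. P = [[4, 6], [5]], Q = [[1, 2], [3]].
Insert 2: 2 bumps 4 from row 1; 4 bumps 5 from row 2; 5 starts row 3. P = [[2, 6], [4], [5]], Q = [[1, 2], [3], [4]].
Insert 1: 1 bumps 2 from row 1; 2 bumps 4 from row 2; 4 bumps 5 from row 3; 5 starts row 4. P = [[1, 6], [2], [4], [5]], Q = [[1, 2], [3], [4], [5]].
Insert 3: 3 bumps 6 from row 1; 6 appends to row 2. P = [[1, 3], [2, 6], [4], [5]], Q = [[1, 2], [3, 6], [4], [5]].
Insert 8: appended to row 1. P = [[1, 3, 8], [2, 6], [4], [5]], Q = [[1, 2, 7], [3, 6], [4], [5]].
Insert 7: 7 bumps 8 from row 1; 8 appends to row 2. P = [[1, 3, 7], [2, 6, 8], [4], [5]], Q = [[1, 2, 7], [3, 6, 8], [4], [5]].

So P = [[1, 3, 7], [2, 6, 8], [4], [5]], Q = [[1, 2, 7], [3, 6, 8], [4], [5]].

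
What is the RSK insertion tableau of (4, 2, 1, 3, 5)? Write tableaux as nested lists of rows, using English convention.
Insert 4: appended to row 1. P = [[4]].
Insert 2: 2 bumps 4 from row 1; 4 starts row 2. P = [[2], [4]].
Insert 1: 1 bumps 2 from row 1; 2 bumps 4 from row 2; 4 starts row 3. P = [[1], [2], [4]].
Insert 3: appended to row 1. P = [[1, 3], [2], [4]].
Insert 5: appended to row 1. P = [[1, 3, 5], [2], [4]].

So P = [[1, 3, 5], [2], [4]].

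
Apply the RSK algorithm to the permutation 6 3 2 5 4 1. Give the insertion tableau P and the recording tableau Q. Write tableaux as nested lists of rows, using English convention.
P = [[1, 4], [2, 5], [3], [6]], Q = [[1, 4], [2, 5], [3], [6]]

Insert each entry of the permutation into P by Schensted row insertion, recording in Q the position of each new cell.

After inserting 6: P = [[6]].
After inserting 3: P = [[3], [6]].
After inserting 2: P = [[2], [3], [6]].
After inserting 5: P = [[2, 5], [3], [6]].
After inserting 4: P = [[2, 4], [3, 5], [6]].
After inserting 1: P = [[1, 4], [2, 5], [3], [6]].

So P = [[1, 4], [2, 5], [3], [6]], Q = [[1, 4], [2, 5], [3], [6]].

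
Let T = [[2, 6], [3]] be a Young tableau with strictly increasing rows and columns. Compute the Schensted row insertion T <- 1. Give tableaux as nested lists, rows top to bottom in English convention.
[[1, 6], [2], [3]]

In row 1, 1 replaces 2 (the leftmost entry greater than 1); 2 is bumped to row 2. In row 2, 2 replaces 3 (the leftmost entry greater than 2); 3 is bumped to row 3. 3 starts a new row 3. The new tableau is [[1, 6], [2], [3]].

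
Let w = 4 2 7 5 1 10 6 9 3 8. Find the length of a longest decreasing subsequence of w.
3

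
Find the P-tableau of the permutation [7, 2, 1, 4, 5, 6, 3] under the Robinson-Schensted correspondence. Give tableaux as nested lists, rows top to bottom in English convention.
Insert 7: appended to row 1. P = [[7]].
Insert 2: 2 bumps 7 from row 1; 7 starts row 2. P = [[2], [7]].
Insert 1: 1 bumps 2 from row 1; 2 bumps 7 from row 2; 7 starts row 3. P = [[1], [2], [7]].
Insert 4: appended to row 1. P = [[1, 4], [2], [7]].
Insert 5: appended to row 1. P = [[1, 4, 5], [2], [7]].
Insert 6: appended to row 1. P = [[1, 4, 5, 6], [2], [7]].
Insert 3: 3 bumps 4 from row 1; 4 appends to row 2. P = [[1, 3, 5, 6], [2, 4], [7]].

So P = [[1, 3, 5, 6], [2, 4], [7]].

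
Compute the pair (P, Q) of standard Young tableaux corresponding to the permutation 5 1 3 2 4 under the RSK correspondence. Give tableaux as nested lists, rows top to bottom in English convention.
Insert each entry of the permutation into P by Schensted row insertion, recording in Q the position of each new cell.

Insert 5: appended to row 1. P = [[5]], Q = [[1]].
Insert 1: 1 bumps 5 from row 1; 5 starts row 2. P = [[1], [5]], Q = [[1], [2]].
Insert 3: appended to row 1. P = [[1, 3], [5]], Q = [[1, 3], [2]].
Insert 2: 2 bumps 3 from row 1; 3 bumps 5 from row 2; 5 starts row 3. P = [[1, 2], [3], [5]], Q = [[1, 3], [2], [4]].
Insert 4: appended to row 1. P = [[1, 2, 4], [3], [5]], Q = [[1, 3, 5], [2], [4]].

So P = [[1, 2, 4], [3], [5]], Q = [[1, 3, 5], [2], [4]].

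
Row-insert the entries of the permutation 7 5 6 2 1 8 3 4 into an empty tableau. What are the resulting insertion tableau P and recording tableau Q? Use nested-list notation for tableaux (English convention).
Insert each entry of the permutation into P by Schensted row insertion, recording in Q the position of each new cell.

After inserting 7: P = [[7]].
After inserting 5: P = [[5], [7]].
After inserting 6: P = [[5, 6], [7]].
After inserting 2: P = [[2, 6], [5], [7]].
After inserting 1: P = [[1, 6], [2], [5], [7]].
After inserting 8: P = [[1, 6, 8], [2], [5], [7]].
After inserting 3: P = [[1, 3, 8], [2, 6], [5], [7]].
After inserting 4: P = [[1, 3, 4], [2, 6, 8], [5], [7]].

So P = [[1, 3, 4], [2, 6, 8], [5], [7]], Q = [[1, 3, 6], [2, 7, 8], [4], [5]].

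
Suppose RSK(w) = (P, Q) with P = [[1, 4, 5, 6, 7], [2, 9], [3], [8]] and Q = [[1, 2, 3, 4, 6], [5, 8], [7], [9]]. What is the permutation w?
Reverse the RSK construction: for i from n down to 1, find the cell of Q containing i, remove the entry at that cell from P, and reverse-bump it up through P; the value ejected from row 1 is w(i).

Step i=9: Q has 9 at row 4, column 1; remove 8 from row 4 of P and reverse-bump: 8 enters row 3 and ejects 3; 3 enters row 2 and ejects 2; 2 enters row 1 and ejects 1. So w(9) = 1. P is now [[2, 4, 5, 6, 7], [3, 9], [8]].
Step i=8: Q has 8 at row 2, column 2; remove 9 from row 2 of P and reverse-bump: 9 enters row 1 and ejects 7. So w(8) = 7. P is now [[2, 4, 5, 6, 9], [3], [8]].
Step i=7: Q has 7 at row 3, column 1; remove 8 from row 3 of P and reverse-bump: 8 enters row 2 and ejects 3; 3 enters row 1 and ejects 2. So w(7) = 2. P is now [[3, 4, 5, 6, 9], [8]].
Step i=6: Q has 6 at row 1, column 5; remove that cell from P, ejecting 9. So w(6) = 9. P is now [[3, 4, 5, 6], [8]].
Step i=5: Q has 5 at row 2, column 1; remove 8 from row 2 of P and reverse-bump: 8 enters row 1 and ejects 6. So w(5) = 6. P is now [[3, 4, 5, 8]].
Step i=4: Q has 4 at row 1, column 4; remove that cell from P, ejecting 8. So w(4) = 8. P is now [[3, 4, 5]].
Step i=3: Q has 3 at row 1, column 3; remove that cell from P, ejecting 5. So w(3) = 5. P is now [[3, 4]].
Step i=2: Q has 2 at row 1, column 2; remove that cell from P, ejecting 4. So w(2) = 4. P is now [[3]].
Step i=1: Q has 1 at row 1, column 1; remove that cell from P, ejecting 3. So w(1) = 3. P is now [].

So w = 3 4 5 8 6 9 2 7 1.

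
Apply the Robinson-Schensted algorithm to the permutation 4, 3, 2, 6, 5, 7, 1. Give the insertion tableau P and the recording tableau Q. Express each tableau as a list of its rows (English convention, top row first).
Insert each entry of the permutation into P by Schensted row insertion, recording in Q the position of each new cell.

Insert 4: appended to row 1. P = [[4]].
Insert 3: 3 bumps 4 from row 1; 4 starts row 2. P = [[3], [4]].
Insert 2: 2 bumps 3 from row 1; 3 bumps 4 from row 2; 4 starts row 3. P = [[2], [3], [4]].
Insert 6: appended to row 1. P = [[2, 6], [3], [4]].
Insert 5: 5 bumps 6 from row 1; 6 appends to row 2. P = [[2, 5], [3, 6], [4]].
Insert 7: appended to row 1. P = [[2, 5, 7], [3, 6], [4]].
Insert 1: 1 bumps 2 from row 1; 2 bumps 3 from row 2; 3 bumps 4 from row 3; 4 starts row 4. P = [[1, 5, 7], [2, 6], [3], [4]].

So P = [[1, 5, 7], [2, 6], [3], [4]], Q = [[1, 4, 6], [2, 5], [3], [7]].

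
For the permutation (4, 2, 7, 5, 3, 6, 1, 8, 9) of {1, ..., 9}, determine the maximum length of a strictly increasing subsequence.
5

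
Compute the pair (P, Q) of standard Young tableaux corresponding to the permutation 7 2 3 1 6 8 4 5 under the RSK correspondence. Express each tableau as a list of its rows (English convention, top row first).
P = [[1, 3, 4, 5], [2, 6, 8], [7]], Q = [[1, 3, 5, 6], [2, 7, 8], [4]]

Insert each entry of the permutation into P by Schensted row insertion, recording in Q the position of each new cell.

Insert 7: appended to row 1. P = [[7]], Q = [[1]].
Insert 2: 2 bumps 7 from row 1; 7 starts row 2. P = [[2], [7]], Q = [[1], [2]].
Insert 3: appended to row 1. P = [[2, 3], [7]], Q = [[1, 3], [2]].
Insert 1: 1 bumps 2 from row 1; 2 bumps 7 from row 2; 7 starts row 3. P = [[1, 3], [2], [7]], Q = [[1, 3], [2], [4]].
Insert 6: appended to row 1. P = [[1, 3, 6], [2], [7]], Q = [[1, 3, 5], [2], [4]].
Insert 8: appended to row 1. P = [[1, 3, 6, 8], [2], [7]], Q = [[1, 3, 5, 6], [2], [4]].
Insert 4: 4 bumps 6 from row 1; 6 appends to row 2. P = [[1, 3, 4, 8], [2, 6], [7]], Q = [[1, 3, 5, 6], [2, 7], [4]].
Insert 5: 5 bumps 8 from row 1; 8 appends to row 2. P = [[1, 3, 4, 5], [2, 6, 8], [7]], Q = [[1, 3, 5, 6], [2, 7, 8], [4]].

So P = [[1, 3, 4, 5], [2, 6, 8], [7]], Q = [[1, 3, 5, 6], [2, 7, 8], [4]].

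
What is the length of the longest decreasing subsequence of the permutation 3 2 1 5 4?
3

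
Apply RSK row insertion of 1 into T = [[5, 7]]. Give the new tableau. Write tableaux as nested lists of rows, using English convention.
In row 1, 1 replaces 5 (the leftmost entry greater than 1); 5 is bumped to row 2. 5 starts a new row 2. The new tableau is [[1, 7], [5]].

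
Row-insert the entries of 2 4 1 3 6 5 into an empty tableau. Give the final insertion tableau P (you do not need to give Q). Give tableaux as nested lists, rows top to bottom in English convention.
P = [[1, 3, 5], [2, 4, 6]]

Insert 2: appended to row 1. P = [[2]].
Insert 4: appended to row 1. P = [[2, 4]].
Insert 1: 1 bumps 2 from row 1; 2 starts row 2. P = [[1, 4], [2]].
Insert 3: 3 bumps 4 from row 1; 4 appends to row 2. P = [[1, 3], [2, 4]].
Insert 6: appended to row 1. P = [[1, 3, 6], [2, 4]].
Insert 5: 5 bumps 6 from row 1; 6 appends to row 2. P = [[1, 3, 5], [2, 4, 6]].

So P = [[1, 3, 5], [2, 4, 6]].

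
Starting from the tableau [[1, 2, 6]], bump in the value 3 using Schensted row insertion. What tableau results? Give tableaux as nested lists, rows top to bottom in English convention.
In row 1, 3 replaces 6 (the leftmost entry greater than 3); 6 is bumped to row 2. 6 starts a new row 2. The new tableau is [[1, 2, 3], [6]].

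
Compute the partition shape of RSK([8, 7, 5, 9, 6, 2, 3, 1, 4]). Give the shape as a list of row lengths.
[3, 2, 2, 1, 1]

RSK row insertion gives P = [[1, 3, 4], [2, 6], [5, 9], [7], [8]], which has shape [3, 2, 2, 1, 1].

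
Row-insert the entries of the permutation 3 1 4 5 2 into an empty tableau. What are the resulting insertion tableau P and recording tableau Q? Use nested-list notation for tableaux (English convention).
Insert each entry of the permutation into P by Schensted row insertion, recording in Q the position of each new cell.

Insert 3: appended to row 1. P = [[3]].
Insert 1: 1 bumps 3 from row 1; 3 starts row 2. P = [[1], [3]].
Insert 4: appended to row 1. P = [[1, 4], [3]].
Insert 5: appended to row 1. P = [[1, 4, 5], [3]].
Insert 2: 2 bumps 4 from row 1; 4 appends to row 2. P = [[1, 2, 5], [3, 4]].

So P = [[1, 2, 5], [3, 4]], Q = [[1, 3, 4], [2, 5]].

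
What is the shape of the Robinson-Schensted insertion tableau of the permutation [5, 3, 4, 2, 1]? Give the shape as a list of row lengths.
Row-insert each entry into an empty tableau.

After inserting 5: P = [[5]].
After inserting 3: P = [[3], [5]].
After inserting 4: P = [[3, 4], [5]].
After inserting 2: P = [[2, 4], [3], [5]].
After inserting 1: P = [[1, 4], [2], [3], [5]].

The final insertion tableau P = [[1, 4], [2], [3], [5]] has shape [2, 1, 1, 1].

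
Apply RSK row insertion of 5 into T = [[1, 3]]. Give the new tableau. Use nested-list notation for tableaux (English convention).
[[1, 3, 5]]

5 is larger than every entry of row 1, so it is appended to row 1. The new tableau is [[1, 3, 5]].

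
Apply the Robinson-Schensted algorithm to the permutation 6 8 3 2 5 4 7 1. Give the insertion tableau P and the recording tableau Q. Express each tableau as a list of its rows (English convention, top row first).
Insert each entry of the permutation into P by Schensted row insertion, recording in Q the position of each new cell.

After inserting 6: P = [[6]].
After inserting 8: P = [[6, 8]].
After inserting 3: P = [[3, 8], [6]].
After inserting 2: P = [[2, 8], [3], [6]].
After inserting 5: P = [[2, 5], [3, 8], [6]].
After inserting 4: P = [[2, 4], [3, 5], [6, 8]].
After inserting 7: P = [[2, 4, 7], [3, 5], [6, 8]].
After inserting 1: P = [[1, 4, 7], [2, 5], [3, 8], [6]].

So P = [[1, 4, 7], [2, 5], [3, 8], [6]], Q = [[1, 2, 7], [3, 5], [4, 6], [8]].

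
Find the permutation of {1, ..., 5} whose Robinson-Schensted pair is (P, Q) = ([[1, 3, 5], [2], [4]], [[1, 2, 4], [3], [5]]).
Reverse the RSK construction: for i from n down to 1, find the cell of Q containing i, remove the entry at that cell from P, and reverse-bump it up through P; the value ejected from row 1 is w(i).

Step i=5: Q has 5 at row 3, column 1; remove 4 from row 3 of P and reverse-bump: 4 enters row 2 and ejects 2; 2 enters row 1 and ejects 1. So w(5) = 1. P is now [[2, 3, 5], [4]].
Step i=4: Q has 4 at row 1, column 3; remove that cell from P, ejecting 5. So w(4) = 5. P is now [[2, 3], [4]].
Step i=3: Q has 3 at row 2, column 1; remove 4 from row 2 of P and reverse-bump: 4 enters row 1 and ejects 3. So w(3) = 3. P is now [[2, 4]].
Step i=2: Q has 2 at row 1, column 2; remove that cell from P, ejecting 4. So w(2) = 4. P is now [[2]].
Step i=1: Q has 1 at row 1, column 1; remove that cell from P, ejecting 2. So w(1) = 2. P is now [].

So w = 2 4 3 5 1.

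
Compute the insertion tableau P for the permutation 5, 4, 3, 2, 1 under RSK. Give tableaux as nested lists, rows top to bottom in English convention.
P = [[1], [2], [3], [4], [5]]

Insert 5: appended to row 1. P = [[5]].
Insert 4: 4 bumps 5 from row 1; 5 starts row 2. P = [[4], [5]].
Insert 3: 3 bumps 4 from row 1; 4 bumps 5 from row 2; 5 starts row 3. P = [[3], [4], [5]].
Insert 2: 2 bumps 3 from row 1; 3 bumps 4 from row 2; 4 bumps 5 from row 3; 5 starts row 4. P = [[2], [3], [4], [5]].
Insert 1: 1 bumps 2 from row 1; 2 bumps 3 from row 2; 3 bumps 4 from row 3; 4 bumps 5 from row 4; 5 starts row 5. P = [[1], [2], [3], [4], [5]].

So P = [[1], [2], [3], [4], [5]].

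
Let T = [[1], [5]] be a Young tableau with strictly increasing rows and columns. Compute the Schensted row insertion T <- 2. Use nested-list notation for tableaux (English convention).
2 is larger than every entry of row 1, so it is appended to row 1. The new tableau is [[1, 2], [5]].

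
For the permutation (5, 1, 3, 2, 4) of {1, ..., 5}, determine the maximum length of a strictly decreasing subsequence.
3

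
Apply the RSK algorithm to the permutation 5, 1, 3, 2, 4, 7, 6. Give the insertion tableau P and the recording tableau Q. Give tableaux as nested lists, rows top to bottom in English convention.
P = [[1, 2, 4, 6], [3, 7], [5]], Q = [[1, 3, 5, 6], [2, 7], [4]]

Insert each entry of the permutation into P by Schensted row insertion, recording in Q the position of each new cell.

Insert 5: appended to row 1. P = [[5]].
Insert 1: 1 bumps 5 from row 1; 5 starts row 2. P = [[1], [5]].
Insert 3: appended to row 1. P = [[1, 3], [5]].
Insert 2: 2 bumps 3 from row 1; 3 bumps 5 from row 2; 5 starts row 3. P = [[1, 2], [3], [5]].
Insert 4: appended to row 1. P = [[1, 2, 4], [3], [5]].
Insert 7: appended to row 1. P = [[1, 2, 4, 7], [3], [5]].
Insert 6: 6 bumps 7 from row 1; 7 appends to row 2. P = [[1, 2, 4, 6], [3, 7], [5]].

So P = [[1, 2, 4, 6], [3, 7], [5]], Q = [[1, 3, 5, 6], [2, 7], [4]].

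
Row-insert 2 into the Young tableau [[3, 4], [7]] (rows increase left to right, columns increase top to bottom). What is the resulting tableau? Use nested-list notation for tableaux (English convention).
In row 1, 2 replaces 3 (the leftmost entry greater than 2); 3 is bumped to row 2. In row 2, 3 replaces 7 (the leftmost entry greater than 3); 7 is bumped to row 3. 7 starts a new row 3. The new tableau is [[2, 4], [3], [7]].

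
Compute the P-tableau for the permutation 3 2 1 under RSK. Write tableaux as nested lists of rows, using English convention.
P = [[1], [2], [3]]

Insert 3: appended to row 1. P = [[3]].
Insert 2: 2 bumps 3 from row 1; 3 starts row 2. P = [[2], [3]].
Insert 1: 1 bumps 2 from row 1; 2 bumps 3 from row 2; 3 starts row 3. P = [[1], [2], [3]].

So P = [[1], [2], [3]].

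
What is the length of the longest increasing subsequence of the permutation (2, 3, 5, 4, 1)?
3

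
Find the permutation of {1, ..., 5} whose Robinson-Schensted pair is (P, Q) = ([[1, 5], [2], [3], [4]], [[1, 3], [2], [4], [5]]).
4 3 5 2 1

Reverse the RSK construction: for i from n down to 1, find the cell of Q containing i, remove the entry at that cell from P, and reverse-bump it up through P; the value ejected from row 1 is w(i).

Step i=5: Q has 5 at row 4, column 1; remove 4 from row 4 of P and reverse-bump: 4 enters row 3 and ejects 3; 3 enters row 2 and ejects 2; 2 enters row 1 and ejects 1. So w(5) = 1. P is now [[2, 5], [3], [4]].
Step i=4: Q has 4 at row 3, column 1; remove 4 from row 3 of P and reverse-bump: 4 enters row 2 and ejects 3; 3 enters row 1 and ejects 2. So w(4) = 2. P is now [[3, 5], [4]].
Step i=3: Q has 3 at row 1, column 2; remove that cell from P, ejecting 5. So w(3) = 5. P is now [[3], [4]].
Step i=2: Q has 2 at row 2, column 1; remove 4 from row 2 of P and reverse-bump: 4 enters row 1 and ejects 3. So w(2) = 3. P is now [[4]].
Step i=1: Q has 1 at row 1, column 1; remove that cell from P, ejecting 4. So w(1) = 4. P is now [].

So w = 4 3 5 2 1.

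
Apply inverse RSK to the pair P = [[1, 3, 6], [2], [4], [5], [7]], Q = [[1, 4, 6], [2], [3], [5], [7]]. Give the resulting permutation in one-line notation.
Reverse the RSK construction: for i from n down to 1, find the cell of Q containing i, remove the entry at that cell from P, and reverse-bump it up through P; the value ejected from row 1 is w(i).

Step i=7: Q has 7 at row 5, column 1; remove 7 from row 5 of P and reverse-bump: 7 enters row 4 and ejects 5; 5 enters row 3 and ejects 4; 4 enters row 2 and ejects 2; 2 enters row 1 and ejects 1. So w(7) = 1. P is now [[2, 3, 6], [4], [5], [7]].
Step i=6: Q has 6 at row 1, column 3; remove that cell from P, ejecting 6. So w(6) = 6. P is now [[2, 3], [4], [5], [7]].
Step i=5: Q has 5 at row 4, column 1; remove 7 from row 4 of P and reverse-bump: 7 enters row 3 and ejects 5; 5 enters row 2 and ejects 4; 4 enters row 1 and ejects 3. So w(5) = 3. P is now [[2, 4], [5], [7]].
Step i=4: Q has 4 at row 1, column 2; remove that cell from P, ejecting 4. So w(4) = 4. P is now [[2], [5], [7]].
Step i=3: Q has 3 at row 3, column 1; remove 7 from row 3 of P and reverse-bump: 7 enters row 2 and ejects 5; 5 enters row 1 and ejects 2. So w(3) = 2. P is now [[5], [7]].
Step i=2: Q has 2 at row 2, column 1; remove 7 from row 2 of P and reverse-bump: 7 enters row 1 and ejects 5. So w(2) = 5. P is now [[7]].
Step i=1: Q has 1 at row 1, column 1; remove that cell from P, ejecting 7. So w(1) = 7. P is now [].

So w = 7 5 2 4 3 6 1.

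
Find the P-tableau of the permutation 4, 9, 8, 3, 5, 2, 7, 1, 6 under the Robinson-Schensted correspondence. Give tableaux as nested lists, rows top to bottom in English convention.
Insert 4: appended to row 1. P = [[4]].
Insert 9: appended to row 1. P = [[4, 9]].
Insert 8: 8 bumps 9 from row 1; 9 starts row 2. P = [[4, 8], [9]].
Insert 3: 3 bumps 4 from row 1; 4 bumps 9 from row 2; 9 starts row 3. P = [[3, 8], [4], [9]].
Insert 5: 5 bumps 8 from row 1; 8 appends to row 2. P = [[3, 5], [4, 8], [9]].
Insert 2: 2 bumps 3 from row 1; 3 bumps 4 from row 2; 4 bumps 9 from row 3; 9 starts row 4. P = [[2, 5], [3, 8], [4], [9]].
Insert 7: appended to row 1. P = [[2, 5, 7], [3, 8], [4], [9]].
Insert 1: 1 bumps 2 from row 1; 2 bumps 3 from row 2; 3 bumps 4 from row 3; 4 bumps 9 from row 4; 9 starts row 5. P = [[1, 5, 7], [2, 8], [3], [4], [9]].
Insert 6: 6 bumps 7 from row 1; 7 bumps 8 from row 2; 8 appends to row 3. P = [[1, 5, 6], [2, 7], [3, 8], [4], [9]].

So P = [[1, 5, 6], [2, 7], [3, 8], [4], [9]].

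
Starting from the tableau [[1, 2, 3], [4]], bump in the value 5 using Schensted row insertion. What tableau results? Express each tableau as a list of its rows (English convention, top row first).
5 is larger than every entry of row 1, so it is appended to row 1. The new tableau is [[1, 2, 3, 5], [4]].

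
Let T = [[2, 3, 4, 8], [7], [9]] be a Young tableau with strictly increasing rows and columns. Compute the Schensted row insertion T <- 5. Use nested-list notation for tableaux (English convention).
In row 1, 5 replaces 8 (the leftmost entry greater than 5); 8 is bumped to row 2. 8 is appended to row 2. The new tableau is [[2, 3, 4, 5], [7, 8], [9]].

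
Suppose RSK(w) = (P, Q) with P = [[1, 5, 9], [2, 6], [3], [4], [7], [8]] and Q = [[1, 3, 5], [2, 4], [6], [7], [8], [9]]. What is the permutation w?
4 3 8 7 9 6 5 2 1

Reverse the RSK construction: for i from n down to 1, find the cell of Q containing i, remove the entry at that cell from P, and reverse-bump it up through P; the value ejected from row 1 is w(i).

Step i=9: Q has 9 at row 6, column 1; remove 8 from row 6 of P and reverse-bump: 8 enters row 5 and ejects 7; 7 enters row 4 and ejects 4; 4 enters row 3 and ejects 3; 3 enters row 2 and ejects 2; 2 enters row 1 and ejects 1. So w(9) = 1. P is now [[2, 5, 9], [3, 6], [4], [7], [8]].
Step i=8: Q has 8 at row 5, column 1; remove 8 from row 5 of P and reverse-bump: 8 enters row 4 and ejects 7; 7 enters row 3 and ejects 4; 4 enters row 2 and ejects 3; 3 enters row 1 and ejects 2. So w(8) = 2. P is now [[3, 5, 9], [4, 6], [7], [8]].
Step i=7: Q has 7 at row 4, column 1; remove 8 from row 4 of P and reverse-bump: 8 enters row 3 and ejects 7; 7 enters row 2 and ejects 6; 6 enters row 1 and ejects 5. So w(7) = 5. P is now [[3, 6, 9], [4, 7], [8]].
Step i=6: Q has 6 at row 3, column 1; remove 8 from row 3 of P and reverse-bump: 8 enters row 2 and ejects 7; 7 enters row 1 and ejects 6. So w(6) = 6. P is now [[3, 7, 9], [4, 8]].
Step i=5: Q has 5 at row 1, column 3; remove that cell from P, ejecting 9. So w(5) = 9. P is now [[3, 7], [4, 8]].
Step i=4: Q has 4 at row 2, column 2; remove 8 from row 2 of P and reverse-bump: 8 enters row 1 and ejects 7. So w(4) = 7. P is now [[3, 8], [4]].
Step i=3: Q has 3 at row 1, column 2; remove that cell from P, ejecting 8. So w(3) = 8. P is now [[3], [4]].
Step i=2: Q has 2 at row 2, column 1; remove 4 from row 2 of P and reverse-bump: 4 enters row 1 and ejects 3. So w(2) = 3. P is now [[4]].
Step i=1: Q has 1 at row 1, column 1; remove that cell from P, ejecting 4. So w(1) = 4. P is now [].

So w = 4 3 8 7 9 6 5 2 1.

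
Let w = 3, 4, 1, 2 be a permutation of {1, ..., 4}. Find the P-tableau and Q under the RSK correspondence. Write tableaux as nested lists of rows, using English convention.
Insert each entry of the permutation into P by Schensted row insertion, recording in Q the position of each new cell.

Insert 3: appended to row 1. P = [[3]].
Insert 4: appended to row 1. P = [[3, 4]].
Insert 1: 1 bumps 3 from row 1; 3 starts row 2. P = [[1, 4], [3]].
Insert 2: 2 bumps 4 from row 1; 4 appends to row 2. P = [[1, 2], [3, 4]].

So P = [[1, 2], [3, 4]], Q = [[1, 2], [3, 4]].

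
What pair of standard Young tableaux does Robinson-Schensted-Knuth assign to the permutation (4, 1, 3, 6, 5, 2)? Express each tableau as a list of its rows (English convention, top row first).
P = [[1, 2, 5], [3, 6], [4]], Q = [[1, 3, 4], [2, 5], [6]]

Insert each entry of the permutation into P by Schensted row insertion, recording in Q the position of each new cell.

Insert 4: appended to row 1. P = [[4]], Q = [[1]].
Insert 1: 1 bumps 4 from row 1; 4 starts row 2. P = [[1], [4]], Q = [[1], [2]].
Insert 3: appended to row 1. P = [[1, 3], [4]], Q = [[1, 3], [2]].
Insert 6: appended to row 1. P = [[1, 3, 6], [4]], Q = [[1, 3, 4], [2]].
Insert 5: 5 bumps 6 from row 1; 6 appends to row 2. P = [[1, 3, 5], [4, 6]], Q = [[1, 3, 4], [2, 5]].
Insert 2: 2 bumps 3 from row 1; 3 bumps 4 from row 2; 4 starts row 3. P = [[1, 2, 5], [3, 6], [4]], Q = [[1, 3, 4], [2, 5], [6]].

So P = [[1, 2, 5], [3, 6], [4]], Q = [[1, 3, 4], [2, 5], [6]].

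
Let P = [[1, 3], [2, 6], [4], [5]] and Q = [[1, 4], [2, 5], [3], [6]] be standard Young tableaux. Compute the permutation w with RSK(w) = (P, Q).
5 4 2 6 3 1

Reverse the RSK construction: for i from n down to 1, find the cell of Q containing i, remove the entry at that cell from P, and reverse-bump it up through P; the value ejected from row 1 is w(i).

Step i=6: Q has 6 at row 4, column 1; remove 5 from row 4 of P and reverse-bump: 5 enters row 3 and ejects 4; 4 enters row 2 and ejects 2; 2 enters row 1 and ejects 1. So w(6) = 1. P is now [[2, 3], [4, 6], [5]].
Step i=5: Q has 5 at row 2, column 2; remove 6 from row 2 of P and reverse-bump: 6 enters row 1 and ejects 3. So w(5) = 3. P is now [[2, 6], [4], [5]].
Step i=4: Q has 4 at row 1, column 2; remove that cell from P, ejecting 6. So w(4) = 6. P is now [[2], [4], [5]].
Step i=3: Q has 3 at row 3, column 1; remove 5 from row 3 of P and reverse-bump: 5 enters row 2 and ejects 4; 4 enters row 1 and ejects 2. So w(3) = 2. P is now [[4], [5]].
Step i=2: Q has 2 at row 2, column 1; remove 5 from row 2 of P and reverse-bump: 5 enters row 1 and ejects 4. So w(2) = 4. P is now [[5]].
Step i=1: Q has 1 at row 1, column 1; remove that cell from P, ejecting 5. So w(1) = 5. P is now [].

So w = 5 4 2 6 3 1.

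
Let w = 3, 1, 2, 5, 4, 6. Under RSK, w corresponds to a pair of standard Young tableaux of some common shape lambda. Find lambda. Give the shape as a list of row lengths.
Row-insert each entry into an empty tableau.

After inserting 3: P = [[3]].
After inserting 1: P = [[1], [3]].
After inserting 2: P = [[1, 2], [3]].
After inserting 5: P = [[1, 2, 5], [3]].
After inserting 4: P = [[1, 2, 4], [3, 5]].
After inserting 6: P = [[1, 2, 4, 6], [3, 5]].

The final insertion tableau P = [[1, 2, 4, 6], [3, 5]] has shape [4, 2].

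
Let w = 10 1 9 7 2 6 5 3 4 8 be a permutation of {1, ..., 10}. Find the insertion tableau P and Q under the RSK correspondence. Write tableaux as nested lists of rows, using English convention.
Insert each entry of the permutation into P by Schensted row insertion, recording in Q the position of each new cell.

Insert 10: appended to row 1. P = [[10]].
Insert 1: 1 bumps 10 from row 1; 10 starts row 2. P = [[1], [10]].
Insert 9: appended to row 1. P = [[1, 9], [10]].
Insert 7: 7 bumps 9 from row 1; 9 bumps 10 from row 2; 10 starts row 3. P = [[1, 7], [9], [10]].
Insert 2: 2 bumps 7 from row 1; 7 bumps 9 from row 2; 9 bumps 10 from row 3; 10 starts row 4. P = [[1, 2], [7], [9], [10]].
Insert 6: appended to row 1. P = [[1, 2, 6], [7], [9], [10]].
Insert 5: 5 bumps 6 from row 1; 6 bumps 7 from row 2; 7 bumps 9 from row 3; 9 bumps 10 from row 4; 10 starts row 5. P = [[1, 2, 5], [6], [7], [9], [10]].
Insert 3: 3 bumps 5 from row 1; 5 bumps 6 from row 2; 6 bumps 7 from row 3; 7 bumps 9 from row 4; 9 bumps 10 from row 5; 10 starts row 6. P = [[1, 2, 3], [5], [6], [7], [9], [10]].
Insert 4: appended to row 1. P = [[1, 2, 3, 4], [5], [6], [7], [9], [10]].
Insert 8: appended to row 1. P = [[1, 2, 3, 4, 8], [5], [6], [7], [9], [10]].

So P = [[1, 2, 3, 4, 8], [5], [6], [7], [9], [10]], Q = [[1, 3, 6, 9, 10], [2], [4], [5], [7], [8]].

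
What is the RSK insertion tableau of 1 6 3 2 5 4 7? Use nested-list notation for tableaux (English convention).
P = [[1, 2, 4, 7], [3, 5], [6]]

Insert 1: appended to row 1. P = [[1]].
Insert 6: appended to row 1. P = [[1, 6]].
Insert 3: 3 bumps 6 from row 1; 6 starts row 2. P = [[1, 3], [6]].
Insert 2: 2 bumps 3 from row 1; 3 bumps 6 from row 2; 6 starts row 3. P = [[1, 2], [3], [6]].
Insert 5: appended to row 1. P = [[1, 2, 5], [3], [6]].
Insert 4: 4 bumps 5 from row 1; 5 appends to row 2. P = [[1, 2, 4], [3, 5], [6]].
Insert 7: appended to row 1. P = [[1, 2, 4, 7], [3, 5], [6]].

So P = [[1, 2, 4, 7], [3, 5], [6]].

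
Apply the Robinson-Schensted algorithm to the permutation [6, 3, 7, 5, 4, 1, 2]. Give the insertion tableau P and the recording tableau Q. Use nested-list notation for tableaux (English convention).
Insert each entry of the permutation into P by Schensted row insertion, recording in Q the position of each new cell.

Insert 6: appended to row 1. P = [[6]], Q = [[1]].
Insert 3: 3 bumps 6 from row 1; 6 starts row 2. P = [[3], [6]], Q = [[1], [2]].
Insert 7: appended to row 1. P = [[3, 7], [6]], Q = [[1, 3], [2]].
Insert 5: 5 bumps 7 from row 1; 7 appends to row 2. P = [[3, 5], [6, 7]], Q = [[1, 3], [2, 4]].
Insert 4: 4 bumps 5 from row 1; 5 bumps 6 from row 2; 6 starts row 3. P = [[3, 4], [5, 7], [6]], Q = [[1, 3], [2, 4], [5]].
Insert 1: 1 bumps 3 from row 1; 3 bumps 5 from row 2; 5 bumps 6 from row 3; 6 starts row 4. P = [[1, 4], [3, 7], [5], [6]], Q = [[1, 3], [2, 4], [5], [6]].
Insert 2: 2 bumps 4 from row 1; 4 bumps 7 from row 2; 7 appends to row 3. P = [[1, 2], [3, 4], [5, 7], [6]], Q = [[1, 3], [2, 4], [5, 7], [6]].

So P = [[1, 2], [3, 4], [5, 7], [6]], Q = [[1, 3], [2, 4], [5, 7], [6]].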